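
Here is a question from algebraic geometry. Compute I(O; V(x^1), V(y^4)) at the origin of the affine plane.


The intersection multiplicity of V(x^a) and V(y^b) at the origin is:
I(O; V(x^1), V(y^4)) = dim_k(k[x,y]/(x^1, y^4))
A basis for k[x,y]/(x^1, y^4) is the set of monomials x^i * y^j
where 0 <= i < 1 and 0 <= j < 4.
The number of such monomials is 1 * 4 = 4

4


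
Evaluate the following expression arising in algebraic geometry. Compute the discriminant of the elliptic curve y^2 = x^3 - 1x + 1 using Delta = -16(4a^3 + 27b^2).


Compute each component:
4a^3 = 4*(-1)^3 = 4*(-1) = -4
27b^2 = 27*1^2 = 27*1 = 27
4a^3 + 27b^2 = -4 + 27 = 23
Delta = -16*23 = -368

-368


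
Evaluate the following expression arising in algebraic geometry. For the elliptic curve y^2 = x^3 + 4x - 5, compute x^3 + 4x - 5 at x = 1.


Compute x^3 + 4x - 5 at x = 1:
x^3 = 1^3 = 1
4*x = 4*1 = 4
Sum: 1 + 4 - 5 = 0

0


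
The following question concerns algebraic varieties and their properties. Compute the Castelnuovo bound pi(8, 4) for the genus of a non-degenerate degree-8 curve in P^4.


Castelnuovo's bound: write d - 1 = m(r-1) + epsilon with 0 <= epsilon < r-1.
d - 1 = 8 - 1 = 7
r - 1 = 4 - 1 = 3
7 = 2*3 + 1, so m = 2, epsilon = 1
pi(d, r) = m(m-1)(r-1)/2 + m*epsilon
= 2*1*3/2 + 2*1
= 6/2 + 2
= 3 + 2 = 5

5


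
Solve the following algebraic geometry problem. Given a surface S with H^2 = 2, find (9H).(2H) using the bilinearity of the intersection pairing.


Using bilinearity of the intersection pairing on a surface S:
(aH).(bH) = ab * (H.H)
We have H^2 = 2.
D.E = (9H).(2H) = 9*2*2
= 18*2
= 36

36


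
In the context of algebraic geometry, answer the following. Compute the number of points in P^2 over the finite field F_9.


P^2(F_9) has (q^(n+1) - 1)/(q - 1) points.
= 9^2 + 9^1 + 9^0
= 81 + 9 + 1
= 91

91


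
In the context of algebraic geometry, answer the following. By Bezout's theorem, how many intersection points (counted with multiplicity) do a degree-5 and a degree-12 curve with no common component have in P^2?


Bezout's theorem states the intersection count equals the product of degrees.
Intersection count = 5 * 12 = 60

60


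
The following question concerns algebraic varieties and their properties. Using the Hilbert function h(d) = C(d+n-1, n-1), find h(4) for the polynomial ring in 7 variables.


The Hilbert function for the polynomial ring in 7 variables is:
h(d) = C(d+n-1, n-1)
h(4) = C(4+7-1, 7-1) = C(10, 6)
= 10! / (6! * 4!)
= 210

210


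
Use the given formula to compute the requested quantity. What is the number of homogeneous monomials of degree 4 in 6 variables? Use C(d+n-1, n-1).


The number of degree-4 monomials in 6 variables is C(d+n-1, n-1).
= C(4+6-1, 6-1) = C(9, 5)
= 126

126


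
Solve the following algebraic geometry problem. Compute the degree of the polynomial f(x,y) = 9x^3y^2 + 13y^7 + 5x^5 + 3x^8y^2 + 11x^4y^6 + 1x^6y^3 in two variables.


Examine each term for its total degree (sum of exponents).
  Term '9x^3y^2' has total degree 3+2 = 5.
  Term '13y^7' has total degree 0+7 = 7.
  Term '5x^5' has total degree 5+0 = 5.
  Term '3x^8y^2' has total degree 8+2 = 10.
  Term '11x^4y^6' has total degree 4+6 = 10.
  Term '1x^6y^3' has total degree 6+3 = 9.
The maximum total degree among all terms is 10.

10


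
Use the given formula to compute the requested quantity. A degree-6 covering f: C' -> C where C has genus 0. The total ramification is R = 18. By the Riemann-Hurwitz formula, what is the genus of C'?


Riemann-Hurwitz formula: 2g' - 2 = d(2g - 2) + R
Given: d = 6, g = 0, R = 18
2g' - 2 = 6*(2*0 - 2) + 18
2g' - 2 = 6*(-2) + 18
2g' - 2 = -12 + 18 = 6
2g' = 8
g' = 4

4


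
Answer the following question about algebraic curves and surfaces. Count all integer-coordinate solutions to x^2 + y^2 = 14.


Systematically check integer values of x where x^2 <= 14.
For each valid x, check if 14 - x^2 is a perfect square.
Total integer solutions found: 0

0


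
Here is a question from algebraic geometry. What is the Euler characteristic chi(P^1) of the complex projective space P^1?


The complex projective space P^1 has one cell in each even real dimension 0, 2, ..., 2.
The cohomology groups are H^{2k}(P^1) = Z for k = 0,...,1, and 0 otherwise.
Euler characteristic = sum of Betti numbers = 1 per even-dimensional cohomology group.
chi(P^1) = 1 + 1 = 2

2


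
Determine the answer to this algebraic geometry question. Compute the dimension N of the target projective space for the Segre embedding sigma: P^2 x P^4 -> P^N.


The Segre embedding maps P^m x P^n into P^N via
all products of coordinates from each factor.
N = (m+1)(n+1) - 1
N = (2+1)(4+1) - 1
N = 3*5 - 1
N = 15 - 1 = 14

14


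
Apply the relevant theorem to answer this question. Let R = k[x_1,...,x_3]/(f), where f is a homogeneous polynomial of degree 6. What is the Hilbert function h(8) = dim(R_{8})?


For R = k[x_1,...,x_n]/(f) with f homogeneous of degree e:
The Hilbert series is (1 - t^e)/(1 - t)^n.
So h(d) = C(d+n-1, n-1) - C(d-e+n-1, n-1) for d >= e.
With n=3, e=6, d=8:
C(8+3-1, 3-1) = C(10, 2) = 45
C(8-6+3-1, 3-1) = C(4, 2) = 6
h(8) = 45 - 6 = 39

39


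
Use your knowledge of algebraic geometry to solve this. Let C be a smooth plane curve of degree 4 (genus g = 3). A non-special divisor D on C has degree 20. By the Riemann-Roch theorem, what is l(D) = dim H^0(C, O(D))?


First, compute the genus of a smooth plane curve of degree 4:
g = (d-1)(d-2)/2 = (4-1)(4-2)/2 = 3
For a non-special divisor D (i.e., h^1(D) = 0), Riemann-Roch gives:
l(D) = deg(D) - g + 1
Since deg(D) = 20 >= 2g - 1 = 5, D is non-special.
l(D) = 20 - 3 + 1 = 18

18


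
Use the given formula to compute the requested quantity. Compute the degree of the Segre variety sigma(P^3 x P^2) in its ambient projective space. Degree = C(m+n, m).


The degree of the Segre variety P^3 x P^2 is C(m+n, m).
= C(5, 3)
= 10

10


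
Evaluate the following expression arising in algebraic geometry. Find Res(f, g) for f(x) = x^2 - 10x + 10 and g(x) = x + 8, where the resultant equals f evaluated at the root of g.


For Res(f, x - c), we evaluate f at x = c.
f(-8) = (-8)^2 - 10*(-8) + 10
= 64 + 80 + 10
= 144 + 10 = 154
Res(f, g) = 154

154


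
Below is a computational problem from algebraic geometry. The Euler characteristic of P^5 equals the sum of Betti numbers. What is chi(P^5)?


The complex projective space P^5 has one cell in each even real dimension 0, 2, ..., 10.
The cohomology groups are H^{2k}(P^5) = Z for k = 0,...,5, and 0 otherwise.
Euler characteristic = sum of Betti numbers = 1 per even-dimensional cohomology group.
chi(P^5) = 5 + 1 = 6

6


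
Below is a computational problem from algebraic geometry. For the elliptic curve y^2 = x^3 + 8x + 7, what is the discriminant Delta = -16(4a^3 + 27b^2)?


Compute each component:
4a^3 = 4*8^3 = 4*512 = 2048
27b^2 = 27*7^2 = 27*49 = 1323
4a^3 + 27b^2 = 2048 + 1323 = 3371
Delta = -16*3371 = -53936

-53936


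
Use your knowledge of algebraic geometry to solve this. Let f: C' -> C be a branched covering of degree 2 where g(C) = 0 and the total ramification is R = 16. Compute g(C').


Riemann-Hurwitz formula: 2g' - 2 = d(2g - 2) + R
Given: d = 2, g = 0, R = 16
2g' - 2 = 2*(2*0 - 2) + 16
2g' - 2 = 2*(-2) + 16
2g' - 2 = -4 + 16 = 12
2g' = 14
g' = 7

7


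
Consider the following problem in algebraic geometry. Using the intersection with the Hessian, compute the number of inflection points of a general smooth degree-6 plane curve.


For a general smooth plane curve C of degree d, the inflection points are
the intersection of C with its Hessian curve, which has degree 3(d-2).
By Bezout, the total intersection number is d * 3(d-2) = 6 * 12 = 72.
For a general curve every flex is ordinary, so each contributes
multiplicity 1 to C·Hess(C), and the number of distinct inflection
points is 3d(d-2).
Inflection points = 3*6*(6-2) = 3*6*4 = 72

72


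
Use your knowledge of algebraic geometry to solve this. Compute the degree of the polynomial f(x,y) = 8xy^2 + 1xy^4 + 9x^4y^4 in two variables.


Examine each term for its total degree (sum of exponents).
  Term '8xy^2' has total degree 1+2 = 3.
  Term '1xy^4' has total degree 1+4 = 5.
  Term '9x^4y^4' has total degree 4+4 = 8.
The maximum total degree among all terms is 8.

8


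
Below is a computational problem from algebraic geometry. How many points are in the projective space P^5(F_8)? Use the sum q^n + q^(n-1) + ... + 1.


P^5(F_8) has (q^(n+1) - 1)/(q - 1) points.
= 8^5 + 8^4 + 8^3 + 8^2 + 8^1 + 8^0
= 32768 + 4096 + 512 + 64 + 8 + 1
= 37449

37449


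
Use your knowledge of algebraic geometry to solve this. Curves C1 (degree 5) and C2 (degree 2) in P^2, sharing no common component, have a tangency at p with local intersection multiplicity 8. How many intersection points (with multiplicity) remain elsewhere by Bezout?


By Bezout's theorem, the total intersection number is d1 * d2.
Total = 5 * 2 = 10
Intersection multiplicity at p = 8
Remaining intersections = 10 - 8 = 2

2


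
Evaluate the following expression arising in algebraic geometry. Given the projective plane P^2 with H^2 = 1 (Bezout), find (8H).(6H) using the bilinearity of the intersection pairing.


Using bilinearity of the intersection pairing on the projective plane P^2:
(aH).(bH) = ab * (H.H)
We have H^2 = 1 (Bezout).
D.E = (8H).(6H) = 8*6*1
= 48*1
= 48

48


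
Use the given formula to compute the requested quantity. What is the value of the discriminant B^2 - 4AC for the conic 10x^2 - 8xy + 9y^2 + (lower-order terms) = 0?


The discriminant of a conic Ax^2 + Bxy + Cy^2 + ... = 0 is B^2 - 4AC.
B^2 = (-8)^2 = 64
4AC = 4*10*9 = 360
Discriminant = 64 - 360 = -296

-296


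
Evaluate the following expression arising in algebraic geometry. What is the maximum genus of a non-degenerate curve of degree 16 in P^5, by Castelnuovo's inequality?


Castelnuovo's bound: write d - 1 = m(r-1) + epsilon with 0 <= epsilon < r-1.
d - 1 = 16 - 1 = 15
r - 1 = 5 - 1 = 4
15 = 3*4 + 3, so m = 3, epsilon = 3
pi(d, r) = m(m-1)(r-1)/2 + m*epsilon
= 3*2*4/2 + 3*3
= 24/2 + 9
= 12 + 9 = 21

21


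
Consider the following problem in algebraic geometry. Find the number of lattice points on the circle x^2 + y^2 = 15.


Systematically check integer values of x where x^2 <= 15.
For each valid x, check if 15 - x^2 is a perfect square.
Total integer solutions found: 0

0


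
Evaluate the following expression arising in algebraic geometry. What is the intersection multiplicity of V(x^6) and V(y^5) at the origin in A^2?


The intersection multiplicity of V(x^a) and V(y^b) at the origin is:
I(O; V(x^6), V(y^5)) = dim_k(k[x,y]/(x^6, y^5))
A basis for k[x,y]/(x^6, y^5) is the set of monomials x^i * y^j
where 0 <= i < 6 and 0 <= j < 5.
The number of such monomials is 6 * 5 = 30

30


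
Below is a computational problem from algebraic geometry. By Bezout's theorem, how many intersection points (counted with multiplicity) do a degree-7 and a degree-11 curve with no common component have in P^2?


Bezout's theorem states the intersection count equals the product of degrees.
Intersection count = 7 * 11 = 77

77


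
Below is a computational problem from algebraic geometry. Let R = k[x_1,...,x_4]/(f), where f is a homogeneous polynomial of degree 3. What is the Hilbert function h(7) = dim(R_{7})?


For R = k[x_1,...,x_n]/(f) with f homogeneous of degree e:
The Hilbert series is (1 - t^e)/(1 - t)^n.
So h(d) = C(d+n-1, n-1) - C(d-e+n-1, n-1) for d >= e.
With n=4, e=3, d=7:
C(7+4-1, 4-1) = C(10, 3) = 120
C(7-3+4-1, 4-1) = C(7, 3) = 35
h(7) = 120 - 35 = 85

85


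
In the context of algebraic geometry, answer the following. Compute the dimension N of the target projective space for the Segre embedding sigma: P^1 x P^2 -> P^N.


The Segre embedding maps P^m x P^n into P^N via
all products of coordinates from each factor.
N = (m+1)(n+1) - 1
N = (1+1)(2+1) - 1
N = 2*3 - 1
N = 6 - 1 = 5

5


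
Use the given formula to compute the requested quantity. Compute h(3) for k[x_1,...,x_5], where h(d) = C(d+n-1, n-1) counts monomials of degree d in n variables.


The Hilbert function for the polynomial ring in 5 variables is:
h(d) = C(d+n-1, n-1)
h(3) = C(3+5-1, 5-1) = C(7, 4)
= 7! / (4! * 3!)
= 35

35


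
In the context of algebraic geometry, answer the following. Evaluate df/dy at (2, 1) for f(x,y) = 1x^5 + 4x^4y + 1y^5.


df/dy = 4*x^4 + 5*1*y^4
At (2,1): 4*2^4 + 5*1*1^4
= 64 + 5
= 69

69


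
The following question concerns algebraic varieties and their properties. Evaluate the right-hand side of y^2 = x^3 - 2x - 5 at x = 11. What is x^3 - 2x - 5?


Compute x^3 - 2x - 5 at x = 11:
x^3 = 11^3 = 1331
(-2)*x = (-2)*11 = -22
Sum: 1331 - 22 - 5 = 1304

1304


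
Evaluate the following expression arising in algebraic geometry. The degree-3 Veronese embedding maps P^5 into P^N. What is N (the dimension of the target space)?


The Veronese embedding v_d: P^n -> P^N maps each point to all
degree-d monomials in n+1 homogeneous coordinates.
N = C(n+d, d) - 1
N = C(5+3, 3) - 1
N = C(8, 3) - 1
C(8, 3) = 56
N = 56 - 1 = 55

55


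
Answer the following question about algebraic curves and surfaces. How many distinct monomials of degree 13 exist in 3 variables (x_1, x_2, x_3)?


The number of degree-13 monomials in 3 variables is C(d+n-1, n-1).
= C(13+3-1, 3-1) = C(15, 2)
= 105

105


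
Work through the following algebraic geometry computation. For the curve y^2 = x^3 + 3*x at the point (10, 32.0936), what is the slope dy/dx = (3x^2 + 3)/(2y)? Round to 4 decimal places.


Using implicit differentiation of y^2 = x^3 + 3*x:
2y * dy/dx = 3x^2 + 3
dy/dx = (3x^2 + 3)/(2y)
Numerator: 3*10^2 + 3 = 303
Denominator: 2*32.0936 = 64.1872
dy/dx = 303/64.1872 = 4.7206

4.7206


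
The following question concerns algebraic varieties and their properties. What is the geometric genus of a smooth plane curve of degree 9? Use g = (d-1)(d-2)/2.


Using the genus formula for smooth plane curves:
g = (d-1)(d-2)/2
g = (9-1)(9-2)/2
g = 8*7/2
g = 56/2 = 28

28


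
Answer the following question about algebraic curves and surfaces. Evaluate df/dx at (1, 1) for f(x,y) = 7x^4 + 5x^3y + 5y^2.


df/dx = 4*7*x^3 + 3*5*x^2*y
At (1,1): 4*7*1^3 + 3*5*1^2*1
= 28 + 15
= 43

43


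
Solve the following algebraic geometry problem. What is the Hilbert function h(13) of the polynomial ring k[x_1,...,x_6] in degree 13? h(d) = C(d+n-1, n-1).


The Hilbert function for the polynomial ring in 6 variables is:
h(d) = C(d+n-1, n-1)
h(13) = C(13+6-1, 6-1) = C(18, 5)
= 18! / (5! * 13!)
= 8568

8568


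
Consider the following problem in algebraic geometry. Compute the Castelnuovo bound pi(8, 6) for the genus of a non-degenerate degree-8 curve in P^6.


Castelnuovo's bound: write d - 1 = m(r-1) + epsilon with 0 <= epsilon < r-1.
d - 1 = 8 - 1 = 7
r - 1 = 6 - 1 = 5
7 = 1*5 + 2, so m = 1, epsilon = 2
pi(d, r) = m(m-1)(r-1)/2 + m*epsilon
= 1*0*5/2 + 1*2
= 0/2 + 2
= 0 + 2 = 2

2


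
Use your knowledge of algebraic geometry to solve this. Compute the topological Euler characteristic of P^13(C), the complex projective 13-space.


The complex projective space P^13 has one cell in each even real dimension 0, 2, ..., 26.
The cohomology groups are H^{2k}(P^13) = Z for k = 0,...,13, and 0 otherwise.
Euler characteristic = sum of Betti numbers = 1 per even-dimensional cohomology group.
chi(P^13) = 13 + 1 = 14

14


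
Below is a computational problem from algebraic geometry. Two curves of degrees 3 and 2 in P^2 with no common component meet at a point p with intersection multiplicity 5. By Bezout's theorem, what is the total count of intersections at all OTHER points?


By Bezout's theorem, the total intersection number is d1 * d2.
Total = 3 * 2 = 6
Intersection multiplicity at p = 5
Remaining intersections = 6 - 5 = 1

1


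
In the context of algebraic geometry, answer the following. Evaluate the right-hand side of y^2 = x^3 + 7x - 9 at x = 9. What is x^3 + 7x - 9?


Compute x^3 + 7x - 9 at x = 9:
x^3 = 9^3 = 729
7*x = 7*9 = 63
Sum: 729 + 63 - 9 = 783

783


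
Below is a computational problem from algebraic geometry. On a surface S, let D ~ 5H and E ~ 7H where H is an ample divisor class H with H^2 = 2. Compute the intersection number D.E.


Using bilinearity of the intersection pairing on a surface S:
(aH).(bH) = ab * (H.H)
We have H^2 = 2.
D.E = (5H).(7H) = 5*7*2
= 35*2
= 70

70


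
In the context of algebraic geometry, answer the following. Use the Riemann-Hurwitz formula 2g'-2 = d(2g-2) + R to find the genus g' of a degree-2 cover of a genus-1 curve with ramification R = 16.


Riemann-Hurwitz formula: 2g' - 2 = d(2g - 2) + R
Given: d = 2, g = 1, R = 16
2g' - 2 = 2*(2*1 - 2) + 16
2g' - 2 = 2*0 + 16
2g' - 2 = 0 + 16 = 16
2g' = 18
g' = 9

9


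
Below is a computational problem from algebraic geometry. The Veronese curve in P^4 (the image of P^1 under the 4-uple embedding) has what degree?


The rational normal curve in P^4 is the image of P^1 under the 4-uple Veronese.
A general hyperplane in P^4 pulls back to a degree-4 form on P^1, which has 4 zeros,
so the curve meets a general hyperplane in 4 points. Degree = 4.

4


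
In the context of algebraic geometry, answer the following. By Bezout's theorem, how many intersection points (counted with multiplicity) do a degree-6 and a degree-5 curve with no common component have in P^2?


Bezout's theorem states the intersection count equals the product of degrees.
Intersection count = 6 * 5 = 30

30


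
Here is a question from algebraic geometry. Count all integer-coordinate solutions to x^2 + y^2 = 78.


Systematically check integer values of x where x^2 <= 78.
For each valid x, check if 78 - x^2 is a perfect square.
Total integer solutions found: 0

0


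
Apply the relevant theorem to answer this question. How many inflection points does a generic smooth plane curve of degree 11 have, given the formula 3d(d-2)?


For a general smooth plane curve C of degree d, the inflection points are
the intersection of C with its Hessian curve, which has degree 3(d-2).
By Bezout, the total intersection number is d * 3(d-2) = 11 * 27 = 297.
For a general curve every flex is ordinary, so each contributes
multiplicity 1 to C·Hess(C), and the number of distinct inflection
points is 3d(d-2).
Inflection points = 3*11*(11-2) = 3*11*9 = 297

297


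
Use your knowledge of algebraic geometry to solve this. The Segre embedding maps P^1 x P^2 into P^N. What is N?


The Segre embedding maps P^m x P^n into P^N via
all products of coordinates from each factor.
N = (m+1)(n+1) - 1
N = (1+1)(2+1) - 1
N = 2*3 - 1
N = 6 - 1 = 5

5


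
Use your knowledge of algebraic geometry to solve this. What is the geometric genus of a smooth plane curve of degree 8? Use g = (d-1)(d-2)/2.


Using the genus formula for smooth plane curves:
g = (d-1)(d-2)/2
g = (8-1)(8-2)/2
g = 7*6/2
g = 42/2 = 21

21


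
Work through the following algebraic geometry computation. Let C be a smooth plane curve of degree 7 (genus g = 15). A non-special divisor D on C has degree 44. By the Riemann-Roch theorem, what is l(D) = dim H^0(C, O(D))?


First, compute the genus of a smooth plane curve of degree 7:
g = (d-1)(d-2)/2 = (7-1)(7-2)/2 = 15
For a non-special divisor D (i.e., h^1(D) = 0), Riemann-Roch gives:
l(D) = deg(D) - g + 1
Since deg(D) = 44 >= 2g - 1 = 29, D is non-special.
l(D) = 44 - 15 + 1 = 30

30


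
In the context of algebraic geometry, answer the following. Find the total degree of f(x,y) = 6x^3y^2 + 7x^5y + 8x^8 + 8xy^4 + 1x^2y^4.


Examine each term for its total degree (sum of exponents).
  Term '6x^3y^2' has total degree 3+2 = 5.
  Term '7x^5y' has total degree 5+1 = 6.
  Term '8x^8' has total degree 8+0 = 8.
  Term '8xy^4' has total degree 1+4 = 5.
  Term '1x^2y^4' has total degree 2+4 = 6.
The maximum total degree among all terms is 8.

8


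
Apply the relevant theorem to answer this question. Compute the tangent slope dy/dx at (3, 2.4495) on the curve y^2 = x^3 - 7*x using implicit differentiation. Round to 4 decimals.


Using implicit differentiation of y^2 = x^3 - 7*x:
2y * dy/dx = 3x^2 - 7
dy/dx = (3x^2 - 7)/(2y)
Numerator: 3*3^2 - 7 = 20
Denominator: 2*2.4495 = 4.899
dy/dx = 20/4.899 = 4.0825

4.0825


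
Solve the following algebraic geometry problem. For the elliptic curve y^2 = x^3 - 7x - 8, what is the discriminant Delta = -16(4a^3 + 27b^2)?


Compute each component:
4a^3 = 4*(-7)^3 = 4*(-343) = -1372
27b^2 = 27*(-8)^2 = 27*64 = 1728
4a^3 + 27b^2 = -1372 + 1728 = 356
Delta = -16*356 = -5696

-5696


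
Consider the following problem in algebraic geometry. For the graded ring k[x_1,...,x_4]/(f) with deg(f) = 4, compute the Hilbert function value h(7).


For R = k[x_1,...,x_n]/(f) with f homogeneous of degree e:
The Hilbert series is (1 - t^e)/(1 - t)^n.
So h(d) = C(d+n-1, n-1) - C(d-e+n-1, n-1) for d >= e.
With n=4, e=4, d=7:
C(7+4-1, 4-1) = C(10, 3) = 120
C(7-4+4-1, 4-1) = C(6, 3) = 20
h(7) = 120 - 20 = 100

100


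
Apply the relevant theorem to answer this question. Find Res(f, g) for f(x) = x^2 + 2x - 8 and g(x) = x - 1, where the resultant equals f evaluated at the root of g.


For Res(f, x - c), we evaluate f at x = c.
f(1) = 1^2 + 2*1 - 8
= 1 + 2 - 8
= 3 - 8 = -5
Res(f, g) = -5

-5


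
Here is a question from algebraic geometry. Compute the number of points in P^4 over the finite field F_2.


P^4(F_2) has (q^(n+1) - 1)/(q - 1) points.
= 2^4 + 2^3 + 2^2 + 2^1 + 2^0
= 16 + 8 + 4 + 2 + 1
= 31

31


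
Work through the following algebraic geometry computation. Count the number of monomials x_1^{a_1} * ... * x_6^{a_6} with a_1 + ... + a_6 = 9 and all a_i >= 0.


The number of degree-9 monomials in 6 variables is C(d+n-1, n-1).
= C(9+6-1, 6-1) = C(14, 5)
= 2002

2002


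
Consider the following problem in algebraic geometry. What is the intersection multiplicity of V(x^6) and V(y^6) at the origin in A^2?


The intersection multiplicity of V(x^a) and V(y^b) at the origin is:
I(O; V(x^6), V(y^6)) = dim_k(k[x,y]/(x^6, y^6))
A basis for k[x,y]/(x^6, y^6) is the set of monomials x^i * y^j
where 0 <= i < 6 and 0 <= j < 6.
The number of such monomials is 6 * 6 = 36

36


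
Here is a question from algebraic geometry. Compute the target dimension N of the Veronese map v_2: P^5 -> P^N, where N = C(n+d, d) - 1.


The Veronese embedding v_d: P^n -> P^N maps each point to all
degree-d monomials in n+1 homogeneous coordinates.
N = C(n+d, d) - 1
N = C(5+2, 2) - 1
N = C(7, 2) - 1
C(7, 2) = 21
N = 21 - 1 = 20

20


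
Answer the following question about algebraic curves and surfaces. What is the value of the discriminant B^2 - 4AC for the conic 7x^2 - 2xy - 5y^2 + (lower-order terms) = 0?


The discriminant of a conic Ax^2 + Bxy + Cy^2 + ... = 0 is B^2 - 4AC.
B^2 = (-2)^2 = 4
4AC = 4*7*(-5) = -140
Discriminant = 4 + 140 = 144

144


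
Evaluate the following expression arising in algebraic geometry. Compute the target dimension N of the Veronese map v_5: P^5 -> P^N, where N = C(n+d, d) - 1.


The Veronese embedding v_d: P^n -> P^N maps each point to all
degree-d monomials in n+1 homogeneous coordinates.
N = C(n+d, d) - 1
N = C(5+5, 5) - 1
N = C(10, 5) - 1
C(10, 5) = 252
N = 252 - 1 = 251

251


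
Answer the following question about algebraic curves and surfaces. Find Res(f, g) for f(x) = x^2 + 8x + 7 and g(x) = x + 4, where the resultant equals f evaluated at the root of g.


For Res(f, x - c), we evaluate f at x = c.
f(-4) = (-4)^2 + 8*(-4) + 7
= 16 - 32 + 7
= -16 + 7 = -9
Res(f, g) = -9

-9


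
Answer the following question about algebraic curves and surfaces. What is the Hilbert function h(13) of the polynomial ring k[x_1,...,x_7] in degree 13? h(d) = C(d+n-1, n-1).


The Hilbert function for the polynomial ring in 7 variables is:
h(d) = C(d+n-1, n-1)
h(13) = C(13+7-1, 7-1) = C(19, 6)
= 19! / (6! * 13!)
= 27132

27132


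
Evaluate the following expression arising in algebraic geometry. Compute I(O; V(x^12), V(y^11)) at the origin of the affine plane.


The intersection multiplicity of V(x^a) and V(y^b) at the origin is:
I(O; V(x^12), V(y^11)) = dim_k(k[x,y]/(x^12, y^11))
A basis for k[x,y]/(x^12, y^11) is the set of monomials x^i * y^j
where 0 <= i < 12 and 0 <= j < 11.
The number of such monomials is 12 * 11 = 132

132


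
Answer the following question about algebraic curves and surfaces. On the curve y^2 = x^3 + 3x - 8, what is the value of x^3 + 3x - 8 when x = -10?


Compute x^3 + 3x - 8 at x = -10:
x^3 = (-10)^3 = -1000
3*x = 3*(-10) = -30
Sum: -1000 - 30 - 8 = -1038

-1038


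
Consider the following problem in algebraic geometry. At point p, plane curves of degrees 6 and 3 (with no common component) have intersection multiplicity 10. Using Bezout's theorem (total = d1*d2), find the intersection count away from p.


By Bezout's theorem, the total intersection number is d1 * d2.
Total = 6 * 3 = 18
Intersection multiplicity at p = 10
Remaining intersections = 18 - 10 = 8

8


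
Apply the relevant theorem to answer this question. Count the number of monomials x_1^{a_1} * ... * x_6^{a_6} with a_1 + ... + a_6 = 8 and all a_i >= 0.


The number of degree-8 monomials in 6 variables is C(d+n-1, n-1).
= C(8+6-1, 6-1) = C(13, 5)
= 1287

1287


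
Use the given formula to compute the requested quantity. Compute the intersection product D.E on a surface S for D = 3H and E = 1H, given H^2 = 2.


Using bilinearity of the intersection pairing on a surface S:
(aH).(bH) = ab * (H.H)
We have H^2 = 2.
D.E = (3H).(1H) = 3*1*2
= 3*2
= 6

6


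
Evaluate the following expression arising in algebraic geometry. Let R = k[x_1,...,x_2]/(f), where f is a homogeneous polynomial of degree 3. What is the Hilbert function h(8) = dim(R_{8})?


For R = k[x_1,...,x_n]/(f) with f homogeneous of degree e:
The Hilbert series is (1 - t^e)/(1 - t)^n.
So h(d) = C(d+n-1, n-1) - C(d-e+n-1, n-1) for d >= e.
With n=2, e=3, d=8:
C(8+2-1, 2-1) = C(9, 1) = 9
C(8-3+2-1, 2-1) = C(6, 1) = 6
h(8) = 9 - 6 = 3

3


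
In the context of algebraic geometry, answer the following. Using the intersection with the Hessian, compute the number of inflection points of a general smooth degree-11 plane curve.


For a general smooth plane curve C of degree d, the inflection points are
the intersection of C with its Hessian curve, which has degree 3(d-2).
By Bezout, the total intersection number is d * 3(d-2) = 11 * 27 = 297.
For a general curve every flex is ordinary, so each contributes
multiplicity 1 to C·Hess(C), and the number of distinct inflection
points is 3d(d-2).
Inflection points = 3*11*(11-2) = 3*11*9 = 297

297


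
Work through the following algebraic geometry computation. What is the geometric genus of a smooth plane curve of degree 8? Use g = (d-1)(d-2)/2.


Using the genus formula for smooth plane curves:
g = (d-1)(d-2)/2
g = (8-1)(8-2)/2
g = 7*6/2
g = 42/2 = 21

21


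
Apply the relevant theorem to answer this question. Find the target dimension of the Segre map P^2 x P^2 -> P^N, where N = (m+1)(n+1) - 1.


The Segre embedding maps P^m x P^n into P^N via
all products of coordinates from each factor.
N = (m+1)(n+1) - 1
N = (2+1)(2+1) - 1
N = 3*3 - 1
N = 9 - 1 = 8

8


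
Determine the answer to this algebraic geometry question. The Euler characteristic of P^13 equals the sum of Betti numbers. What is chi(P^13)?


The complex projective space P^13 has one cell in each even real dimension 0, 2, ..., 26.
The cohomology groups are H^{2k}(P^13) = Z for k = 0,...,13, and 0 otherwise.
Euler characteristic = sum of Betti numbers = 1 per even-dimensional cohomology group.
chi(P^13) = 13 + 1 = 14

14


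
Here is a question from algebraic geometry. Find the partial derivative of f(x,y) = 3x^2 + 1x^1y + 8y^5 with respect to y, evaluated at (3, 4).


df/dy = 1*x^1 + 5*8*y^4
At (3,4): 1*3^1 + 5*8*4^4
= 3 + 10240
= 10243

10243


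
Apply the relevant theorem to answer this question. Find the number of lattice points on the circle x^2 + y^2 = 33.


Systematically check integer values of x where x^2 <= 33.
For each valid x, check if 33 - x^2 is a perfect square.
Total integer solutions found: 0

0


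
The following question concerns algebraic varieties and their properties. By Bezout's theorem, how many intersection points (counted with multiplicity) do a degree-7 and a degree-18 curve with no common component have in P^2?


Bezout's theorem states the intersection count equals the product of degrees.
Intersection count = 7 * 18 = 126

126


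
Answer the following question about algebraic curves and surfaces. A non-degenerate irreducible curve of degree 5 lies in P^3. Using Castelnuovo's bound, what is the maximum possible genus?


Castelnuovo's bound: write d - 1 = m(r-1) + epsilon with 0 <= epsilon < r-1.
d - 1 = 5 - 1 = 4
r - 1 = 3 - 1 = 2
4 = 2*2 + 0, so m = 2, epsilon = 0
pi(d, r) = m(m-1)(r-1)/2 + m*epsilon
= 2*1*2/2 + 2*0
= 4/2 + 0
= 2 + 0 = 2

2


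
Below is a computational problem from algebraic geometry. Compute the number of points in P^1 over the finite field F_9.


P^1(F_9) has (q^(n+1) - 1)/(q - 1) points.
= 9^1 + 9^0
= 9 + 1
= 10

10


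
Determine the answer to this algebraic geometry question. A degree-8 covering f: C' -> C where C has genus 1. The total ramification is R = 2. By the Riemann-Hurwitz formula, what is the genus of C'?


Riemann-Hurwitz formula: 2g' - 2 = d(2g - 2) + R
Given: d = 8, g = 1, R = 2
2g' - 2 = 8*(2*1 - 2) + 2
2g' - 2 = 8*0 + 2
2g' - 2 = 0 + 2 = 2
2g' = 4
g' = 2

2


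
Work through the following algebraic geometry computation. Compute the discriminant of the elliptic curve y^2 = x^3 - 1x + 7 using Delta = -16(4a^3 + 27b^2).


Compute each component:
4a^3 = 4*(-1)^3 = 4*(-1) = -4
27b^2 = 27*7^2 = 27*49 = 1323
4a^3 + 27b^2 = -4 + 1323 = 1319
Delta = -16*1319 = -21104

-21104


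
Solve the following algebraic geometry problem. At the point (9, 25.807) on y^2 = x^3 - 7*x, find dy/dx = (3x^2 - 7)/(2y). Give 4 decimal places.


Using implicit differentiation of y^2 = x^3 - 7*x:
2y * dy/dx = 3x^2 - 7
dy/dx = (3x^2 - 7)/(2y)
Numerator: 3*9^2 - 7 = 236
Denominator: 2*25.807 = 51.614
dy/dx = 236/51.614 = 4.5724

4.5724


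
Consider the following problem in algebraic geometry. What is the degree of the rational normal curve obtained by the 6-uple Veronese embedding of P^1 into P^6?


The rational normal curve in P^6 is the image of P^1 under the 6-uple Veronese.
A general hyperplane in P^6 pulls back to a degree-6 form on P^1, which has 6 zeros,
so the curve meets a general hyperplane in 6 points. Degree = 6.

6


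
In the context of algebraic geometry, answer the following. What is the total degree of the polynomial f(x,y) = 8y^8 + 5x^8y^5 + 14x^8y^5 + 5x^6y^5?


Examine each term for its total degree (sum of exponents).
  Term '8y^8' has total degree 0+8 = 8.
  Term '5x^8y^5' has total degree 8+5 = 13.
  Term '14x^8y^5' has total degree 8+5 = 13.
  Term '5x^6y^5' has total degree 6+5 = 11.
The maximum total degree among all terms is 13.

13


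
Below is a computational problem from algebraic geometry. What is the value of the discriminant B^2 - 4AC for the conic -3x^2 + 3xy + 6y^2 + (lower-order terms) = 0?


The discriminant of a conic Ax^2 + Bxy + Cy^2 + ... = 0 is B^2 - 4AC.
B^2 = 3^2 = 9
4AC = 4*(-3)*6 = -72
Discriminant = 9 + 72 = 81

81


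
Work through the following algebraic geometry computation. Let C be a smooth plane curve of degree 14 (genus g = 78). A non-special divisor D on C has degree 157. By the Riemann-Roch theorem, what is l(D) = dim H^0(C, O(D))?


First, compute the genus of a smooth plane curve of degree 14:
g = (d-1)(d-2)/2 = (14-1)(14-2)/2 = 78
For a non-special divisor D (i.e., h^1(D) = 0), Riemann-Roch gives:
l(D) = deg(D) - g + 1
Since deg(D) = 157 >= 2g - 1 = 155, D is non-special.
l(D) = 157 - 78 + 1 = 80

80


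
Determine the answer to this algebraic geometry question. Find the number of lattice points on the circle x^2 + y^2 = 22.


Systematically check integer values of x where x^2 <= 22.
For each valid x, check if 22 - x^2 is a perfect square.
Total integer solutions found: 0

0


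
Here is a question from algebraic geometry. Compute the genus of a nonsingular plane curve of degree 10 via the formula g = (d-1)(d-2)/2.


Using the genus formula for smooth plane curves:
g = (d-1)(d-2)/2
g = (10-1)(10-2)/2
g = 9*8/2
g = 72/2 = 36

36


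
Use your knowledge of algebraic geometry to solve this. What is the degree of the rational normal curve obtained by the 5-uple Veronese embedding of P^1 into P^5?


The rational normal curve in P^5 is the image of P^1 under the 5-uple Veronese.
A general hyperplane in P^5 pulls back to a degree-5 form on P^1, which has 5 zeros,
so the curve meets a general hyperplane in 5 points. Degree = 5.

5


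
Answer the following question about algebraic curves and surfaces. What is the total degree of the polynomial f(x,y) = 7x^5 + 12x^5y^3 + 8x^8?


Examine each term for its total degree (sum of exponents).
  Term '7x^5' has total degree 5+0 = 5.
  Term '12x^5y^3' has total degree 5+3 = 8.
  Term '8x^8' has total degree 8+0 = 8.
The maximum total degree among all terms is 8.

8


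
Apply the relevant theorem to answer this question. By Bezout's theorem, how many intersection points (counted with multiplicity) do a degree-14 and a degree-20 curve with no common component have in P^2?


Bezout's theorem states the intersection count equals the product of degrees.
Intersection count = 14 * 20 = 280

280


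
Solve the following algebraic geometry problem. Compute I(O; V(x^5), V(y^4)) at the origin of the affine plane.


The intersection multiplicity of V(x^a) and V(y^b) at the origin is:
I(O; V(x^5), V(y^4)) = dim_k(k[x,y]/(x^5, y^4))
A basis for k[x,y]/(x^5, y^4) is the set of monomials x^i * y^j
where 0 <= i < 5 and 0 <= j < 4.
The number of such monomials is 5 * 4 = 20

20


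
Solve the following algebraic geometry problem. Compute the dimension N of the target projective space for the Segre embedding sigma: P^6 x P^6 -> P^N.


The Segre embedding maps P^m x P^n into P^N via
all products of coordinates from each factor.
N = (m+1)(n+1) - 1
N = (6+1)(6+1) - 1
N = 7*7 - 1
N = 49 - 1 = 48

48


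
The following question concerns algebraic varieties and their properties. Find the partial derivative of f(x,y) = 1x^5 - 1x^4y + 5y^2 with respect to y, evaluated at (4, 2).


df/dy = (-1)*x^4 + 2*5*y^1
At (4,2): (-1)*4^4 + 2*5*2^1
= -256 + 20
= -236

-236


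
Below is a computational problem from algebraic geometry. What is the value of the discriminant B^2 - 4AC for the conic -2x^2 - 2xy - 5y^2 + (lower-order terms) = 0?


The discriminant of a conic Ax^2 + Bxy + Cy^2 + ... = 0 is B^2 - 4AC.
B^2 = (-2)^2 = 4
4AC = 4*(-2)*(-5) = 40
Discriminant = 4 - 40 = -36

-36


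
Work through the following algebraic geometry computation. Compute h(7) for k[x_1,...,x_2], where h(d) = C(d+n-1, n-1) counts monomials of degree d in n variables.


The Hilbert function for the polynomial ring in 2 variables is:
h(d) = C(d+n-1, n-1)
h(7) = C(7+2-1, 2-1) = C(8, 1)
= 8! / (1! * 7!)
= 8

8


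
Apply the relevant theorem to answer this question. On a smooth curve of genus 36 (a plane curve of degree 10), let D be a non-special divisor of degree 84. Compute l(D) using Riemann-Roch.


First, compute the genus of a smooth plane curve of degree 10:
g = (d-1)(d-2)/2 = (10-1)(10-2)/2 = 36
For a non-special divisor D (i.e., h^1(D) = 0), Riemann-Roch gives:
l(D) = deg(D) - g + 1
Since deg(D) = 84 >= 2g - 1 = 71, D is non-special.
l(D) = 84 - 36 + 1 = 49

49


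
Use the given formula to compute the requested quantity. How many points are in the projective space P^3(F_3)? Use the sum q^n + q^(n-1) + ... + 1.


P^3(F_3) has (q^(n+1) - 1)/(q - 1) points.
= 3^3 + 3^2 + 3^1 + 3^0
= 27 + 9 + 3 + 1
= 40

40


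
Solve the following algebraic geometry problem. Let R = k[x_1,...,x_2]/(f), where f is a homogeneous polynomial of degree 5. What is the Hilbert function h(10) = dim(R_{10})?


For R = k[x_1,...,x_n]/(f) with f homogeneous of degree e:
The Hilbert series is (1 - t^e)/(1 - t)^n.
So h(d) = C(d+n-1, n-1) - C(d-e+n-1, n-1) for d >= e.
With n=2, e=5, d=10:
C(10+2-1, 2-1) = C(11, 1) = 11
C(10-5+2-1, 2-1) = C(6, 1) = 6
h(10) = 11 - 6 = 5

5


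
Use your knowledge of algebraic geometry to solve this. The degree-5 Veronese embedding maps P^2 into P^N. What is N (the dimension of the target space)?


The Veronese embedding v_d: P^n -> P^N maps each point to all
degree-d monomials in n+1 homogeneous coordinates.
N = C(n+d, d) - 1
N = C(2+5, 5) - 1
N = C(7, 5) - 1
C(7, 5) = 21
N = 21 - 1 = 20

20


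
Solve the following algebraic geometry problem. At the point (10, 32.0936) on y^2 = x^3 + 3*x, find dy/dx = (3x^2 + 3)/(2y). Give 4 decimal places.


Using implicit differentiation of y^2 = x^3 + 3*x:
2y * dy/dx = 3x^2 + 3
dy/dx = (3x^2 + 3)/(2y)
Numerator: 3*10^2 + 3 = 303
Denominator: 2*32.0936 = 64.1872
dy/dx = 303/64.1872 = 4.7206

4.7206


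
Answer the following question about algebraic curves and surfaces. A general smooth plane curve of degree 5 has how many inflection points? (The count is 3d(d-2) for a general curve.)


For a general smooth plane curve C of degree d, the inflection points are
the intersection of C with its Hessian curve, which has degree 3(d-2).
By Bezout, the total intersection number is d * 3(d-2) = 5 * 9 = 45.
For a general curve every flex is ordinary, so each contributes
multiplicity 1 to C·Hess(C), and the number of distinct inflection
points is 3d(d-2).
Inflection points = 3*5*(5-2) = 3*5*3 = 45

45


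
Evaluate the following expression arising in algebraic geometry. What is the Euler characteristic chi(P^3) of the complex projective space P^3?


The complex projective space P^3 has one cell in each even real dimension 0, 2, ..., 6.
The cohomology groups are H^{2k}(P^3) = Z for k = 0,...,3, and 0 otherwise.
Euler characteristic = sum of Betti numbers = 1 per even-dimensional cohomology group.
chi(P^3) = 3 + 1 = 4

4


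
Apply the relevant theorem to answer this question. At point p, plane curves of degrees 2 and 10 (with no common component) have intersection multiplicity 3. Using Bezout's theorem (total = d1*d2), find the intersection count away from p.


By Bezout's theorem, the total intersection number is d1 * d2.
Total = 2 * 10 = 20
Intersection multiplicity at p = 3
Remaining intersections = 20 - 3 = 17

17


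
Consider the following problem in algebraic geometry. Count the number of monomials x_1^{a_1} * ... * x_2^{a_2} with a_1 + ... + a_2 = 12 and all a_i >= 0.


The number of degree-12 monomials in 2 variables is C(d+n-1, n-1).
= C(12+2-1, 2-1) = C(13, 1)
= 13

13


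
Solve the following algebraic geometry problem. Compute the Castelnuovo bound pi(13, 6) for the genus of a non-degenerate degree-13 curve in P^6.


Castelnuovo's bound: write d - 1 = m(r-1) + epsilon with 0 <= epsilon < r-1.
d - 1 = 13 - 1 = 12
r - 1 = 6 - 1 = 5
12 = 2*5 + 2, so m = 2, epsilon = 2
pi(d, r) = m(m-1)(r-1)/2 + m*epsilon
= 2*1*5/2 + 2*2
= 10/2 + 4
= 5 + 4 = 9

9


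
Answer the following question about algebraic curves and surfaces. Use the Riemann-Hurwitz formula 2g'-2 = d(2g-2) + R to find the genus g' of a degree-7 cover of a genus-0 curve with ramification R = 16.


Riemann-Hurwitz formula: 2g' - 2 = d(2g - 2) + R
Given: d = 7, g = 0, R = 16
2g' - 2 = 7*(2*0 - 2) + 16
2g' - 2 = 7*(-2) + 16
2g' - 2 = -14 + 16 = 2
2g' = 4
g' = 2

2


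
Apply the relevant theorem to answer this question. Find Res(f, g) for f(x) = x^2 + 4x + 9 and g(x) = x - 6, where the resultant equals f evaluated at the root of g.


For Res(f, x - c), we evaluate f at x = c.
f(6) = 6^2 + 4*6 + 9
= 36 + 24 + 9
= 60 + 9 = 69
Res(f, g) = 69

69


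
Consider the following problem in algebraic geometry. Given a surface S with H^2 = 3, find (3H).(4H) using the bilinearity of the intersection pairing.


Using bilinearity of the intersection pairing on a surface S:
(aH).(bH) = ab * (H.H)
We have H^2 = 3.
D.E = (3H).(4H) = 3*4*3
= 12*3
= 36

36
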